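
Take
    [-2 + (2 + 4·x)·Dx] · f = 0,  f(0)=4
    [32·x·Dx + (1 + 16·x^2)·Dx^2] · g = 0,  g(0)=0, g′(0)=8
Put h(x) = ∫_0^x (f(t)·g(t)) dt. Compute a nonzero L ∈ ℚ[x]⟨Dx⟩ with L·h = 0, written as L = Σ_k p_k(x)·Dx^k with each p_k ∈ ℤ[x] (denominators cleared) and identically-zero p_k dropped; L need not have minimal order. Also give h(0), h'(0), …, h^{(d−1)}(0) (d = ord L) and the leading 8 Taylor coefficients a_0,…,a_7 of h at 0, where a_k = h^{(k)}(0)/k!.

L = (3 - 32·x - 16·x^2)·Dx + (-2 + 28·x + 96·x^2 + 64·x^3)·Dx^2 + (1 + 4·x + 20·x^2 + 64·x^3 + 64·x^4)·Dx^3  (order 3).
h: a_k = 0, 0, 16, 32/3, -140/3, -464/15, 12778/45, 3388/15, …
ICs: h(0) = 0, h′(0) = 0, h′′(0) = 32.

f: a_k = 4, 4, -2, 2, -5/2, 7/2, -21/4, 33/4, …
g: a_k = 0, 8, 0, -128/3, 0, 2048/5, 0, -32768/7, …
Sym-product of L_f,L_g gives L₀ (≤ ord 2).
h=∫₀ˣh₀: take L = L₀·Dx.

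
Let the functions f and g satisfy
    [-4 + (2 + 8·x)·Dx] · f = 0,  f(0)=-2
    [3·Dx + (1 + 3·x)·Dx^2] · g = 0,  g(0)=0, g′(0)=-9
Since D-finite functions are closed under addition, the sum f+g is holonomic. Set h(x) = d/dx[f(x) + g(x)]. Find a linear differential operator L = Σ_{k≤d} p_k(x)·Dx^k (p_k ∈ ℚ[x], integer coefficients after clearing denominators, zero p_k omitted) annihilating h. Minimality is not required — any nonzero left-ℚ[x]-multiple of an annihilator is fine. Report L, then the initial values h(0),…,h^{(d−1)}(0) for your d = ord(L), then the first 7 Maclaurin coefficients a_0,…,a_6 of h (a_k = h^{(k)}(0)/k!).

f: a_k = -2, -4, 4, -8, 20, -56, 168, …
g: a_k = 0, -9, 27/2, -27, 243/4, -729/5, 729/2, …
Sum ⇒ L₀ = lclm(L_f,L_g) in ℚ(x)⟨Dx⟩.
h₀' ⇒ L via d/dx closure of L₀.
L = 36·x + (6 + 72·x + 180·x^2)·Dx + (1 + 13·x + 54·x^2 + 72·x^3)·Dx^2  (order 2).
h: a_k = -13, 35, -105, 323, -1009, 3195, -10257, …
ICs: h(0) = -13, h′(0) = 35.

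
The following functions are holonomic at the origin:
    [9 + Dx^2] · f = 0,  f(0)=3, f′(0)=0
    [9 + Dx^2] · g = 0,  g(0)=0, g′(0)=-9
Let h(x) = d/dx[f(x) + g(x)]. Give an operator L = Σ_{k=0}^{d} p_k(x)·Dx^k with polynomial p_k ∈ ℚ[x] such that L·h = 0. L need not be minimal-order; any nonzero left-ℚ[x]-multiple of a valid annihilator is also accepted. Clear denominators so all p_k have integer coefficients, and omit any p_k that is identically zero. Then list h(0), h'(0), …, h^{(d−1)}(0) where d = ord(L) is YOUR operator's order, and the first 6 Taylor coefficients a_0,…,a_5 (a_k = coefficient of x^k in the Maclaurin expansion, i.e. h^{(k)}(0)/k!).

f: a_k = 3, 0, -27/2, 0, 81/8, 0, …
g: a_k = 0, -9, 0, 27/2, 0, -243/40, …
Sum ⇒ L₀ = lclm(L_f,L_g) in ℚ(x)⟨Dx⟩.
Differentiate: ansatz ord ≤ ord L₀ ⇒ L.
L = 9 + Dx^2  (order 2).
h: a_k = -9, -27, 81/2, 81/2, -243/8, -729/40, …
ICs: h(0) = -9, h′(0) = -27.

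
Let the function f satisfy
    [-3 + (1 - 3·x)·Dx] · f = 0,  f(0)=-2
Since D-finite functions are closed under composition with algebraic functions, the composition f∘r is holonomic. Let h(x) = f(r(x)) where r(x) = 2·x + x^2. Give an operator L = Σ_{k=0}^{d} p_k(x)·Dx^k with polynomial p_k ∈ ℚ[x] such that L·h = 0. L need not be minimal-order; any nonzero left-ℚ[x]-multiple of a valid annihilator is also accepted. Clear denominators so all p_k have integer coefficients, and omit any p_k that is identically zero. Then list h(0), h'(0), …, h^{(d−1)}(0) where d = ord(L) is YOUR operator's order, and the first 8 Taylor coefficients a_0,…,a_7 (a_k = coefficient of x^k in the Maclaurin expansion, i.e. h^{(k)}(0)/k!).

f: a_k = -2, -6, -18, -54, -162, -486, -1458, -4374, …
h₀=f(r): pull back L_f along r ⇒ L₀.
L = (6 + 6·x) + (-1 + 6·x + 3·x^2)·Dx  (order 1).
h: a_k = -2, -12, -78, -504, -3258, -21060, -136134, -879984, …
ICs: h(0) = -2.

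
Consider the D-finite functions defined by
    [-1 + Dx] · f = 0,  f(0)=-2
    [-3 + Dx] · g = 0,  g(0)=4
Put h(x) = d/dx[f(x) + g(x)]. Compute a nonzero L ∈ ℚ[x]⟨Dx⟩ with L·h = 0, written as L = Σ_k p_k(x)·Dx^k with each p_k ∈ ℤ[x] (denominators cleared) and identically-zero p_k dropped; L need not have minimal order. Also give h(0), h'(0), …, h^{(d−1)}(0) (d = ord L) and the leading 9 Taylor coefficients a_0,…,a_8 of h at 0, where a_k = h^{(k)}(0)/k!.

L = 3 - 4·Dx + Dx^2  (order 2).
h: a_k = 10, 34, 53, 161/3, 485/12, 1457/60, 4373/360, 13121/2520, 7873/4032, …
ICs: h(0) = 10, h′(0) = 34.

f: a_k = -2, -2, -1, -1/3, -1/12, -1/60, -1/360, -1/2520, -1/20160, …
g: a_k = 4, 12, 18, 18, 27/2, 81/10, 81/20, 243/140, 729/1120, …
Weyl lclm of L_f,L_g ⇒ L₀ (ord ≤ 2).
Derive L from L₀ (diff closure).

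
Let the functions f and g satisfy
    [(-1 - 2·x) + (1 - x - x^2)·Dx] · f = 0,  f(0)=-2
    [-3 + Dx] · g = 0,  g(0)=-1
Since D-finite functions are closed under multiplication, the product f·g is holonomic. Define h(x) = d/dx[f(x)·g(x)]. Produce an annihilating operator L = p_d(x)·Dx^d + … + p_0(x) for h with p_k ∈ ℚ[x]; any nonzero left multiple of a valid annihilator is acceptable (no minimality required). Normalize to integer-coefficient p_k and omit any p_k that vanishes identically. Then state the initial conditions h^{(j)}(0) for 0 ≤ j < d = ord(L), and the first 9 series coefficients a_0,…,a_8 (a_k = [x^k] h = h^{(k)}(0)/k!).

f: a_k = -2, -2, -4, -6, -10, -16, -26, -42, -68, …
g: a_k = -1, -3, -9/2, -9/2, -27/8, -81/40, -81/80, -243/560, -729/4480, …
Sym-product of L_f,L_g gives L₀ (≤ ord 1).
h₀' ⇒ L via d/dx closure of L₀.
L = (19 - 6·x - 21·x^2 + 6·x^3 + 9·x^4) + (-4 + 5·x + 6·x^2 - 4·x^3 - 3·x^4)·Dx  (order 1).
h: a_k = 8, 38, 108, 247, 509, 19869/20, 18777/10, 972481/280, 3540573/560, …
ICs: h(0) = 8.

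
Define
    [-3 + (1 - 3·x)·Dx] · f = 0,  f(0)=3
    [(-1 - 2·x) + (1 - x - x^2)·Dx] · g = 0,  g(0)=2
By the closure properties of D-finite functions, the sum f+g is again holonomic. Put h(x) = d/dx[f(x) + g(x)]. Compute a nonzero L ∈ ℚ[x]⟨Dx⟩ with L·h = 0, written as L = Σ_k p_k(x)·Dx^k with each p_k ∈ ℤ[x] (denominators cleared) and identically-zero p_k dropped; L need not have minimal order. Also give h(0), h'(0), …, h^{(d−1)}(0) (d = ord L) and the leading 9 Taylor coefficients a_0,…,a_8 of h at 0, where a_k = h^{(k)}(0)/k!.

L = (54 + 72·x + 216·x^2 - 72·x^3 + 54·x^4) + (-18 - 30·x + 90·x^2 + 120·x^3 - 45·x^4 + 54·x^5)·Dx + (1 + 2·x - 25·x^2 + 30·x^3 - 3·x^5 + 9·x^6)·Dx^2  (order 2).
h: a_k = 11, 62, 261, 1012, 3725, 13278, 46221, 158008, 532431, …
ICs: h(0) = 11, h′(0) = 62.

f: a_k = 3, 9, 27, 81, 243, 729, 2187, 6561, 19683, …
g: a_k = 2, 2, 4, 6, 10, 16, 26, 42, 68, …
h₀=f+g: left-lcm gives L₀, ord ≤ 2.
Derive L from L₀ (diff closure).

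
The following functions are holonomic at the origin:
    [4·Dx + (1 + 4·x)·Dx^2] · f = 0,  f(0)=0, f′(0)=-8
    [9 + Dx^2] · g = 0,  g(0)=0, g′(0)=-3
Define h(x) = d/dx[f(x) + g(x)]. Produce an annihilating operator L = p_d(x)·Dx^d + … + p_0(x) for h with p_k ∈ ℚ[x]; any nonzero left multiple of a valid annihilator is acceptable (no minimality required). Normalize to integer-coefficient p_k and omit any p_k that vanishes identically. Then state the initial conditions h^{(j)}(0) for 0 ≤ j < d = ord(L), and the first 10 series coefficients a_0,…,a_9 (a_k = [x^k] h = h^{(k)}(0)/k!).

L = (3780 + 2592·x + 5184·x^2) + (369 + 2124·x + 3888·x^2 + 5184·x^3)·Dx + (420 + 288·x + 576·x^2)·Dx^2 + (41 + 236·x + 432·x^2 + 576·x^3)·Dx^3  (order 3).
h: a_k = -11, 32, -229/2, 512, -16465/8, 8192, -2621197/80, 131072, -2348812427/4480, 2097152, …
ICs: h(0) = -11, h′(0) = 32, h′′(0) = -229.

f: a_k = 0, -8, 16, -128/3, 128, -2048/5, 4096/3, -32768/7, 16384, -524288/9, …
g: a_k = 0, -3, 0, 9/2, 0, -81/40, 0, 243/560, 0, -243/4480, …
f+g: L₀ = lclm(L_f,L_g), ord ≤ 2+2.
Differentiate: ansatz ord ≤ ord L₀ ⇒ L.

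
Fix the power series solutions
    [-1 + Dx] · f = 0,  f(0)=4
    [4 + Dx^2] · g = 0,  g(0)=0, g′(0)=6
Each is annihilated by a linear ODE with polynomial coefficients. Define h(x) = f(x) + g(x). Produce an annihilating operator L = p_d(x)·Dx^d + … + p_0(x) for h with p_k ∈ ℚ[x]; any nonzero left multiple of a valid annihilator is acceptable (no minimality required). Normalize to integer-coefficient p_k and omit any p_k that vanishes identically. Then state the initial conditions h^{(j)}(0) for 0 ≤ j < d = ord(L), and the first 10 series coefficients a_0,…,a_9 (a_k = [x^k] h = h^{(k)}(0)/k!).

f: a_k = 4, 4, 2, 2/3, 1/6, 1/30, 1/180, 1/1260, 1/10080, 1/90720, …
g: a_k = 0, 6, 0, -4, 0, 4/5, 0, -8/105, 0, 4/945, …
Weyl lclm of L_f,L_g ⇒ L₀ (ord ≤ 3).
L = -4 + 4·Dx - Dx^2 + Dx^3  (order 3).
h: a_k = 4, 10, 2, -10/3, 1/6, 5/6, 1/180, -19/252, 1/10080, 11/2592, …
ICs: h(0) = 4, h′(0) = 10, h′′(0) = 4.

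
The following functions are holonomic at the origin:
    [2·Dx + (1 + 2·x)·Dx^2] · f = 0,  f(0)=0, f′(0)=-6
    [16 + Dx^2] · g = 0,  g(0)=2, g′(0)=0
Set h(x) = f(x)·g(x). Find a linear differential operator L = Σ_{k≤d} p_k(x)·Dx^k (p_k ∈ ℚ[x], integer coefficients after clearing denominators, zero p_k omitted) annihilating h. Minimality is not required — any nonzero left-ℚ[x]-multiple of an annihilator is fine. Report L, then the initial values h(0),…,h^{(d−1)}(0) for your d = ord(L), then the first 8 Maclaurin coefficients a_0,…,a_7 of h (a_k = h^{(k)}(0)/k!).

f: a_k = 0, -6, 6, -8, 12, -96/5, 32, -384/7, …
g: a_k = 2, 0, -16, 0, 64/3, 0, -512/45, 0, …
Product ⇒ symmetric product L₀, ord ≤ 4.
L = (2688 + 27648·x + 93184·x^2 + 131072·x^3 + 65536·x^4) + (896 + 5888·x + 12288·x^2 + 8192·x^3)·Dx + (408 + 3712·x + 11904·x^2 + 16384·x^3 + 8192·x^4)·Dx^2 + (56 + 368·x + 768·x^2 + 512·x^3)·Dx^3 + (15 + 124·x + 380·x^2 + 512·x^3 + 256·x^4)·Dx^4  (order 4).
h: a_k = 0, -12, 12, 80, -72, -192/5, 0, 3328/35, …
ICs: h(0) = 0, h′(0) = -12, h′′(0) = 24, h′′′(0) = 480.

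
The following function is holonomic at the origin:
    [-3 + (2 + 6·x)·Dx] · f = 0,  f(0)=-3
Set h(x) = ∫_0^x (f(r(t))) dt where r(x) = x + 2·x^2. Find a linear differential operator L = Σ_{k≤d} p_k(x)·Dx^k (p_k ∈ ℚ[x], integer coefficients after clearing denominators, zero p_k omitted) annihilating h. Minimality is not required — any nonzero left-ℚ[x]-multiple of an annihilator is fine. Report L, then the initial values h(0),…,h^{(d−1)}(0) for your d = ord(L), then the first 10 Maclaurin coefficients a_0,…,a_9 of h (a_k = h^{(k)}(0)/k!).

f: a_k = -3, -9/2, 27/8, -81/16, 1215/128, -5103/256, 45927/1024, -216513/2048, 8444007/32768, -42220035/65536, …
Change of var in L_f (x↦r) gives L₀.
∫: right-multiply L₀ by Dx.
L = (-3 - 12·x)·Dx + (2 + 6·x + 12·x^2)·Dx^2  (order 2).
h: a_k = 0, -3, -9/4, -15/8, 135/64, -189/128, -405/512, 33615/7168, -125145/16384, 94095/32768, …
ICs: h(0) = 0, h′(0) = -3.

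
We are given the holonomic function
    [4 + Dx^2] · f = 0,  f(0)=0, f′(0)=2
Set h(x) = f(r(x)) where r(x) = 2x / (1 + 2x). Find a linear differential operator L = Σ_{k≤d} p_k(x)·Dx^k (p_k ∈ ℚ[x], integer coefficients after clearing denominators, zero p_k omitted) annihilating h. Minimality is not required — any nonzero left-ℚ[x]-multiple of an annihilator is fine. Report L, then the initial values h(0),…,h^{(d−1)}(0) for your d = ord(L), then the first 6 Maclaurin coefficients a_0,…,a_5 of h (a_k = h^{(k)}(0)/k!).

L = 16 + (4 + 24·x + 48·x^2 + 32·x^3)·Dx + (1 + 8·x + 24·x^2 + 32·x^3 + 16·x^4)·Dx^2  (order 2).
h: a_k = 0, 4, -8, 16/3, 32, -2752/15, …
ICs: h(0) = 0, h′(0) = 4.

f: a_k = 0, 2, 0, -4/3, 0, 4/15, …
Change of var in L_f (x↦r) gives L₀.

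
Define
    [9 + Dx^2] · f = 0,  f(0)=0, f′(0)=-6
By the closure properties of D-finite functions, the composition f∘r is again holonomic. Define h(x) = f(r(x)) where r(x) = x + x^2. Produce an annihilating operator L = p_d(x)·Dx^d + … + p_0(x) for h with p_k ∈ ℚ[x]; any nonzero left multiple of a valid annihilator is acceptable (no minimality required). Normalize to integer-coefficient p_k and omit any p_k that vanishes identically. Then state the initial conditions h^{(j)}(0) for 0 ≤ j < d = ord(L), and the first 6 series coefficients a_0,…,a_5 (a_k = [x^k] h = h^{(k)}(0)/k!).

L = (9 + 54·x + 108·x^2 + 72·x^3) - 2·Dx + (1 + 2·x)·Dx^2  (order 2).
h: a_k = 0, -6, -6, 9, 27, 459/20, …
ICs: h(0) = 0, h′(0) = -6.

f: a_k = 0, -6, 0, 9, 0, -81/20, …
L₀ from L_f via x↦r, Dx↦r'^{-1}Dx.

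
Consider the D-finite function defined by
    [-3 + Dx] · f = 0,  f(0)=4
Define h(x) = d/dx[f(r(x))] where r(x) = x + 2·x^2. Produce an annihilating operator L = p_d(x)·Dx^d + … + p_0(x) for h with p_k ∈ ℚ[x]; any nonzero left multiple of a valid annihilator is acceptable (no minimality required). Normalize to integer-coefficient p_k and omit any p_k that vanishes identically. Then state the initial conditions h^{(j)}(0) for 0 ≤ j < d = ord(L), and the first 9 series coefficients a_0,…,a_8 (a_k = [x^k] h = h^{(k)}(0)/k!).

f: a_k = 4, 12, 18, 18, 27/2, 81/10, 81/20, 243/140, 729/1120, …
L₀ from L_f via x↦r, Dx↦r'^{-1}Dx.
Derive L from L₀ (diff closure).
L = (7 + 24·x + 48·x^2) + (-1 - 4·x)·Dx  (order 1).
h: a_k = 12, 84, 270, 774, 3321/2, 33183/10, 112887/20, 253557/28, 2091501/160, …
ICs: h(0) = 12.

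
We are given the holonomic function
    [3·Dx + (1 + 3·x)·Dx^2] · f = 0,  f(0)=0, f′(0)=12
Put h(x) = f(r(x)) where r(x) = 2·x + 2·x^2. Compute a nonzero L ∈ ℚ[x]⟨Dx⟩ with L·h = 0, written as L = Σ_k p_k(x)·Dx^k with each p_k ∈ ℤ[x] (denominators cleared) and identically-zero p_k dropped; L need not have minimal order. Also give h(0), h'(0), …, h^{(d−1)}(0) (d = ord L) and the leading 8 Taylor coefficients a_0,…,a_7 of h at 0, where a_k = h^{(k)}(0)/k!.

L = (4 + 12·x + 12·x^2)·Dx + (1 + 8·x + 18·x^2 + 12·x^3)·Dx^2  (order 2).
h: a_k = 0, 24, -48, 144, -504, 9504/5, -7488, 212544/7, …
ICs: h(0) = 0, h′(0) = 24.

f: a_k = 0, 12, -18, 36, -81, 972/5, -486, 8748/7, …
L₀ from L_f via x↦r, Dx↦r'^{-1}Dx.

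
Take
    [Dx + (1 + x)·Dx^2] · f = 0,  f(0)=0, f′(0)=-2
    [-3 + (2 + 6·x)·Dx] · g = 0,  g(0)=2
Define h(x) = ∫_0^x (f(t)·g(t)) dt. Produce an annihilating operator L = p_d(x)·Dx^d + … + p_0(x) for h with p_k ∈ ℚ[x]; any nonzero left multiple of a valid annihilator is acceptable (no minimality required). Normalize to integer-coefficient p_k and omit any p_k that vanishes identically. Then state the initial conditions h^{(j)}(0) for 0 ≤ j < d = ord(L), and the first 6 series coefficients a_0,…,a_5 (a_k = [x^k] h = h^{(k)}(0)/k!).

L = (21 + 9·x)·Dx + (-8 - 24·x)·Dx^2 + (4 + 28·x + 60·x^2 + 36·x^3)·Dx^3  (order 3).
h: a_k = 0, 0, -2, -4/3, 37/24, -2, …
ICs: h(0) = 0, h′(0) = 0, h′′(0) = -4.

f: a_k = 0, -2, 1, -2/3, 1/2, -2/5, …
g: a_k = 2, 3, -9/4, 27/8, -405/64, 1701/128, …
f·g: L₀ = L_f ⊗_s L_g, ord ≤ 2·1.
∫: right-multiply L₀ by Dx.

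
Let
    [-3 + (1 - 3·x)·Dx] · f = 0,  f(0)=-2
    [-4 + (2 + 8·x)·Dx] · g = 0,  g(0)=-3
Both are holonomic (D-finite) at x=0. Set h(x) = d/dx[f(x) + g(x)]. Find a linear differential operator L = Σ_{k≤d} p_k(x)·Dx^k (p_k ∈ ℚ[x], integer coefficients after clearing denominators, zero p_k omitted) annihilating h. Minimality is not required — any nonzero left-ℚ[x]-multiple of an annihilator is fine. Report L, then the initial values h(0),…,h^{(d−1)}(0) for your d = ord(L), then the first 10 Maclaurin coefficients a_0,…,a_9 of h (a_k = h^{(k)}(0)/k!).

L = (-90 - 108·x) + (-21 - 252·x - 378·x^2)·Dx + (4 + 13·x - 39·x^2 - 108·x^3)·Dx^2  (order 2).
h: a_k = -12, -24, -198, -528, -2850, -7236, -36162, -84384, -431514, -889260, …
ICs: h(0) = -12, h′(0) = -24.

f: a_k = -2, -6, -18, -54, -162, -486, -1458, -4374, -13122, -39366, …
g: a_k = -3, -6, 6, -12, 30, -84, 252, -792, 2574, -8580, …
L₀ := lclm(L_f,L_g); ord L₀ ≤ 1+1.
h=h₀': d/dx-closure on L₀ ⇒ L.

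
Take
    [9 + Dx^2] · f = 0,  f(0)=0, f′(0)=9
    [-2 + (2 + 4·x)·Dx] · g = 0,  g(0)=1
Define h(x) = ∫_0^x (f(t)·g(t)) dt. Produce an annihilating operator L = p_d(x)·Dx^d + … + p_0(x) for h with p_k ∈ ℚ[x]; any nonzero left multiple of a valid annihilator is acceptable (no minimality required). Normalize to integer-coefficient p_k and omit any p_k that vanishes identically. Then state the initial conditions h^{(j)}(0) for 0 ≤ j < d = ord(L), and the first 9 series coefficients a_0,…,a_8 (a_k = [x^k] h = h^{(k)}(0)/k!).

L = (12 + 36·x + 36·x^2)·Dx + (-2 - 4·x)·Dx^2 + (1 + 4·x + 4·x^2)·Dx^3  (order 3).
h: a_k = 0, 0, 9/2, 3, -9/2, -9/5, 6/5, 36/35, -27/28, …
ICs: h(0) = 0, h′(0) = 0, h′′(0) = 9.

f: a_k = 0, 9, 0, -27/2, 0, 243/40, 0, -729/560, 0, …
g: a_k = 1, 1, -1/2, 1/2, -5/8, 7/8, -21/16, 33/16, -429/128, …
f·g: L₀ = L_f ⊗_s L_g, ord ≤ 2·1.
h=∫h₀ ⇒ L = L₀·Dx.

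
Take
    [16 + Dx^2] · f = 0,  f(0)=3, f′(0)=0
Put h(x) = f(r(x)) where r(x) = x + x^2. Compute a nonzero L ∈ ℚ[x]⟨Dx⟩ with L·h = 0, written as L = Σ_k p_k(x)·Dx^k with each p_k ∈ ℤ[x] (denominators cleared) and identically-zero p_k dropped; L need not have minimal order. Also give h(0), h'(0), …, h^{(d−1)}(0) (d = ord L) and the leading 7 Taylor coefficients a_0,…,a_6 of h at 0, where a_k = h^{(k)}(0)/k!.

L = (16 + 96·x + 192·x^2 + 128·x^3) - 2·Dx + (1 + 2·x)·Dx^2  (order 2).
h: a_k = 3, 0, -24, -48, 8, 128, 2624/15, …
ICs: h(0) = 3, h′(0) = 0.

f: a_k = 3, 0, -24, 0, 32, 0, -256/15, …
f∘r: x↦r, Dx↦Dx/r' in L_f ⇒ L₀.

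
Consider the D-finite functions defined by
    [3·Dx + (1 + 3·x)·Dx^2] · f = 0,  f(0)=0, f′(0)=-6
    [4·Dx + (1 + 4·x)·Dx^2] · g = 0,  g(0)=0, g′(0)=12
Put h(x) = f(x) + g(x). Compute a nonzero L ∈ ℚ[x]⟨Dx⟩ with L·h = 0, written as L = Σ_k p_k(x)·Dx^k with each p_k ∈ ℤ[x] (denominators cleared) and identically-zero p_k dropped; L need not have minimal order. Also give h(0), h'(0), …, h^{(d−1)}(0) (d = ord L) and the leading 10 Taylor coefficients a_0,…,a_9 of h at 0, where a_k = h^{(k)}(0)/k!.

L = 24·Dx + (14 + 48·x)·Dx^2 + (1 + 7·x + 12·x^2)·Dx^3  (order 3).
h: a_k = 0, 6, -15, 46, -303/2, 2586/5, -1805, 44778/7, -91743/4, 249022/3, …
ICs: h(0) = 0, h′(0) = 6, h′′(0) = -30.

f: a_k = 0, -6, 9, -18, 81/2, -486/5, 243, -4374/7, 6561/4, -4374, …
g: a_k = 0, 12, -24, 64, -192, 3072/5, -2048, 49152/7, -24576, 262144/3, …
h₀=f+g: left-lcm gives L₀, ord ≤ 4.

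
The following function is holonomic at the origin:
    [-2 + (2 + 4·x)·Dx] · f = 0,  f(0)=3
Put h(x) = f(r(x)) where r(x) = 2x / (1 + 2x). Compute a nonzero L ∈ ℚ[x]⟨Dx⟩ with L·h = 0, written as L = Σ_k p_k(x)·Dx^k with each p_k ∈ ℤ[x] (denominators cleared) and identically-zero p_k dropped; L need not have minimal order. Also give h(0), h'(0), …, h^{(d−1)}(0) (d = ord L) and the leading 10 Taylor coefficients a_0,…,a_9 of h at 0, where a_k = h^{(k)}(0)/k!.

f: a_k = 3, 3, -3/2, 3/2, -15/8, 21/8, -63/16, 99/16, -1287/128, 2145/128, …
L₀ from L_f via x↦r, Dx↦r'^{-1}Dx.
L = -2 + (1 + 8·x + 12·x^2)·Dx  (order 1).
h: a_k = 3, 6, -18, 60, -222, 900, -3924, 18072, -86670, 428388, …
ICs: h(0) = 3.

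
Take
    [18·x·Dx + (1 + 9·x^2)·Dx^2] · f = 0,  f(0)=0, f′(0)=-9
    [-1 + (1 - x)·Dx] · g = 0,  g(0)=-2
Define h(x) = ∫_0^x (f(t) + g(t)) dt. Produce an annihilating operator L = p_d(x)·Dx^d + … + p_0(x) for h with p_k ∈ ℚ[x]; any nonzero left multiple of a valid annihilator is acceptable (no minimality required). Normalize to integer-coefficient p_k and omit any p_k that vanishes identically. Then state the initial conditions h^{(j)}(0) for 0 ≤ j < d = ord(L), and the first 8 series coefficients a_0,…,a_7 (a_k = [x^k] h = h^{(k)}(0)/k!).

f: a_k = 0, -9, 0, 27, 0, -729/5, 0, 6561/7, …
g: a_k = -2, -2, -2, -2, -2, -2, -2, -2, …
Sum ⇒ L₀ = lclm(L_f,L_g) in ℚ(x)⟨Dx⟩.
∫: right-multiply L₀ by Dx.
L = (18 - 72·x - 486·x^2)·Dx^2 + (-12 + 18·x + 180·x^2 - 486·x^3)·Dx^3 + (1 + 8·x + 72·x^3 - 81·x^4)·Dx^4  (order 4).
h: a_k = 0, -2, -11/2, -2/3, 25/4, -2/5, -739/30, -2/7, …
ICs: h(0) = 0, h′(0) = -2, h′′(0) = -11, h′′′(0) = -4.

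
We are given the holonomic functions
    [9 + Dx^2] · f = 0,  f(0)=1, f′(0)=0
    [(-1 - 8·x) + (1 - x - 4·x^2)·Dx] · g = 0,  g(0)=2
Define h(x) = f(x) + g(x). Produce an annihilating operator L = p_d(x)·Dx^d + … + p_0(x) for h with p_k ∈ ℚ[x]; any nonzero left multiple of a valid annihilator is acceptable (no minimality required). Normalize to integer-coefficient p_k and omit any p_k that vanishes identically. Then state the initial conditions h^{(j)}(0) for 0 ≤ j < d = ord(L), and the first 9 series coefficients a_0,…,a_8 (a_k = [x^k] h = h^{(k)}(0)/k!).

f: a_k = 1, 0, -9/2, 0, 27/8, 0, -81/80, 0, 729/4480, …
g: a_k = 2, 2, 10, 18, 58, 130, 362, 882, 2330, …
Weyl lclm of L_f,L_g ⇒ L₀ (ord ≤ 3).
L = (-567 - 4806·x - 3321·x^2 - 9936·x^3 - 6480·x^4 - 10368·x^5) + (171 - 117·x - 441·x^2 + 135·x^3 - 540·x^4 - 3888·x^5 - 5184·x^6)·Dx + (-63 - 534·x - 369·x^2 - 1104·x^3 - 720·x^4 - 1152·x^5)·Dx^2 + (19 - 13·x - 49·x^2 + 15·x^3 - 60·x^4 - 432·x^5 - 576·x^6)·Dx^3  (order 3).
h: a_k = 3, 2, 11/2, 18, 491/8, 130, 28879/80, 882, 10439129/4480, …
ICs: h(0) = 3, h′(0) = 2, h′′(0) = 11.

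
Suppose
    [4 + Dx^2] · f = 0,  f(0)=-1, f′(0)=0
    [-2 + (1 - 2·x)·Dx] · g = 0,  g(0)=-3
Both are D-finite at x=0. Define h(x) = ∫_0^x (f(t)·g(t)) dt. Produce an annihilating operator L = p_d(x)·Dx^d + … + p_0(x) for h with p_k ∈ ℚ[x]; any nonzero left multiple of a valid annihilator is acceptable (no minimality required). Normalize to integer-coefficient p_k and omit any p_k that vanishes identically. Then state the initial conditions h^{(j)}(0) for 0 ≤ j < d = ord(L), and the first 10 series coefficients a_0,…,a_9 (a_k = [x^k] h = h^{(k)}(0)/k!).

f: a_k = -1, 0, 2, 0, -2/3, 0, 4/45, 0, -2/315, 0, …
g: a_k = -3, -6, -12, -24, -48, -96, -192, -384, -768, -1536, …
Product ⇒ symmetric product L₀, ord ≤ 2.
h=∫h₀ ⇒ L = L₀·Dx.
L = (-4 + 8·x)·Dx + 4·Dx^2 + (-1 + 2·x)·Dx^3  (order 3).
h: a_k = 0, 3, 3, 2, 3, 26/5, 26/3, 1556/105, 389/15, 8714/189, …
ICs: h(0) = 0, h′(0) = 3, h′′(0) = 6.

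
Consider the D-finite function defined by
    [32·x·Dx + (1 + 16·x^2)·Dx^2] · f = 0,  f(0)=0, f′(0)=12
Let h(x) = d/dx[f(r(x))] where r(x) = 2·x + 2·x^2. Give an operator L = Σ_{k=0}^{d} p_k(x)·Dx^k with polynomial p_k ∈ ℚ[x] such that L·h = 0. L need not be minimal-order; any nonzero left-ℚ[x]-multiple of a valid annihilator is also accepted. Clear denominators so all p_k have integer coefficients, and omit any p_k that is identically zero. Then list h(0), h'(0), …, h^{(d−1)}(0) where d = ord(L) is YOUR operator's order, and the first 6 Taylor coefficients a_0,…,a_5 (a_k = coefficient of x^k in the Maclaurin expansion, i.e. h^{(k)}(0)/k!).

L = (-2 + 128·x + 512·x^2 + 768·x^3 + 384·x^4) + (1 + 2·x + 64·x^2 + 256·x^3 + 320·x^4 + 128·x^5)·Dx  (order 1).
h: a_k = 24, 48, -1536, -6144, 90624, 586752, …
ICs: h(0) = 24.

f: a_k = 0, 12, 0, -64, 0, 3072/5, …
Substitute x→r, Dx→(1/r')Dx; clear ⇒ L₀.
Derive L from L₀ (diff closure).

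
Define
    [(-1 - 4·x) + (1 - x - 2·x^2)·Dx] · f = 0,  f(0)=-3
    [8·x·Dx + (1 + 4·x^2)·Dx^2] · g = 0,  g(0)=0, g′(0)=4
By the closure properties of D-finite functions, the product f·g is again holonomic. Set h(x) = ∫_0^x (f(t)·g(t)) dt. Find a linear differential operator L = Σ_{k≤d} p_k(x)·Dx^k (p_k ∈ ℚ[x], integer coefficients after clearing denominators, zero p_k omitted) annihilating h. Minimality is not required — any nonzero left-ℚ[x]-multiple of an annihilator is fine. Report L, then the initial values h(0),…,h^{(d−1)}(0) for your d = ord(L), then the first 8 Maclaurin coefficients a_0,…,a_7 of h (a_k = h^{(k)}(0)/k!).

L = (4 + 8·x + 48·x^2)·Dx + (2 + 16·x^2 + 48·x^3)·Dx^2 + (-1 + x - 2·x^2 + 4·x^3 + 8·x^4)·Dx^3  (order 3).
h: a_k = 0, 0, -6, -4, -5, -44/5, -102/5, -1052/35, …
ICs: h(0) = 0, h′(0) = 0, h′′(0) = -12.

f: a_k = -3, -3, -9, -15, -33, -63, -129, -255, …
g: a_k = 0, 4, 0, -16/3, 0, 64/5, 0, -256/7, …
h₀=f·g: eliminate ⇒ L₀, order ≤ 1·2.
∫: right-multiply L₀ by Dx.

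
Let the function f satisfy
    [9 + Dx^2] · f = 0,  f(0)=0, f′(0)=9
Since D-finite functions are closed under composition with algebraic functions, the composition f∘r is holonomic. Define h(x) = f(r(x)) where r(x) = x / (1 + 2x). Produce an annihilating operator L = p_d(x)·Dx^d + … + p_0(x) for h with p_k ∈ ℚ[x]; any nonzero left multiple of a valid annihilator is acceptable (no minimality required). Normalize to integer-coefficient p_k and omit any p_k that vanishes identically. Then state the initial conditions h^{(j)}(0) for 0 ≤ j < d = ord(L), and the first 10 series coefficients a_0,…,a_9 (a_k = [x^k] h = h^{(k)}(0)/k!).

L = 9 + (4 + 24·x + 48·x^2 + 32·x^3)·Dx + (1 + 8·x + 24·x^2 + 32·x^3 + 16·x^4)·Dx^2  (order 2).
h: a_k = 0, 9, -18, 45/2, 9, -6957/40, 2925/4, -1288449/560, 249489/40, -13645755/896, …
ICs: h(0) = 0, h′(0) = 9.

f: a_k = 0, 9, 0, -27/2, 0, 243/40, 0, -729/560, 0, 729/4480, …
h₀=f(r): pull back L_f along r ⇒ L₀.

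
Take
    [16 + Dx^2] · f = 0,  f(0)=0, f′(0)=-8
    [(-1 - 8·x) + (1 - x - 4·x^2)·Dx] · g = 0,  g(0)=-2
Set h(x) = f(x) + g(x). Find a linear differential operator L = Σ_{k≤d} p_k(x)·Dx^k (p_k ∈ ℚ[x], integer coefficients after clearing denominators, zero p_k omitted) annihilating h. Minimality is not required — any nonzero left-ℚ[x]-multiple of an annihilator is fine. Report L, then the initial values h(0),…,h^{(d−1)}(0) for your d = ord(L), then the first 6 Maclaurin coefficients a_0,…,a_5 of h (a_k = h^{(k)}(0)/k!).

L = (-560 - 4608·x - 1664·x^2 - 6144·x^3 - 10240·x^4 - 16384·x^5) + (208 - 272·x - 896·x^2 + 1408·x^3 + 1536·x^4 - 6144·x^5 - 8192·x^6)·Dx + (-35 - 288·x - 104·x^2 - 384·x^3 - 640·x^4 - 1024·x^5)·Dx^2 + (13 - 17·x - 56·x^2 + 88·x^3 + 96·x^4 - 384·x^5 - 512·x^6)·Dx^3  (order 3).
h: a_k = -2, -10, -10, 10/3, -58, -2206/15, …
ICs: h(0) = -2, h′(0) = -10, h′′(0) = -20.

f: a_k = 0, -8, 0, 64/3, 0, -256/15, …
g: a_k = -2, -2, -10, -18, -58, -130, …
Sum ⇒ L₀ = lclm(L_f,L_g) in ℚ(x)⟨Dx⟩.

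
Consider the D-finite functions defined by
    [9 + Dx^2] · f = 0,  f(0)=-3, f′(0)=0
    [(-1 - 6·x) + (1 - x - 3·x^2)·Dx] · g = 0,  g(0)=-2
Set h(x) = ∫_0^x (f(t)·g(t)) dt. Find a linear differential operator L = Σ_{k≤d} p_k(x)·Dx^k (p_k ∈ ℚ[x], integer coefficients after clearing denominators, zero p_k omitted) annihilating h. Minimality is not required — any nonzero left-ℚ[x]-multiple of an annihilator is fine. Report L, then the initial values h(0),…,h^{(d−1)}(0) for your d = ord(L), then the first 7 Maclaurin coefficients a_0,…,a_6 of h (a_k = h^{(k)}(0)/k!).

L = (-3 + 9·x + 27·x^2)·Dx + (2 + 12·x)·Dx^2 + (-1 + x + 3·x^2)·Dx^3  (order 3).
h: a_k = 0, 6, 3, -1, 15/4, 21/4, 95/8, …
ICs: h(0) = 0, h′(0) = 6, h′′(0) = 6.

f: a_k = -3, 0, 27/2, 0, -81/8, 0, 243/80, …
g: a_k = -2, -2, -8, -14, -38, -80, -194, …
Sym-product of L_f,L_g gives L₀ (≤ ord 2).
∫: right-multiply L₀ by Dx.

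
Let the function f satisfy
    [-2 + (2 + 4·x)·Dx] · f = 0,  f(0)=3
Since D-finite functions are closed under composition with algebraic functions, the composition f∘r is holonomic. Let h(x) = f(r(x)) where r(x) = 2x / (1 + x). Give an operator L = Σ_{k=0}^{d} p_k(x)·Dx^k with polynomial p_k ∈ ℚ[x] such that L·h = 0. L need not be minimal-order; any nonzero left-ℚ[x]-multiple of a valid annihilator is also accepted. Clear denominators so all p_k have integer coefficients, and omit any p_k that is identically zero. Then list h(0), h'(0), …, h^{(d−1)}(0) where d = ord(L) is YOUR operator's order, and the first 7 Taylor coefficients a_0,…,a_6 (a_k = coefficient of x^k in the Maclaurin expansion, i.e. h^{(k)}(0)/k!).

f: a_k = 3, 3, -3/2, 3/2, -15/8, 21/8, -63/16, …
f∘r: x↦r, Dx↦Dx/r' in L_f ⇒ L₀.
L = -2 + (1 + 6·x + 5·x^2)·Dx  (order 1).
h: a_k = 3, 6, -12, 30, -90, 306, -1128, …
ICs: h(0) = 3.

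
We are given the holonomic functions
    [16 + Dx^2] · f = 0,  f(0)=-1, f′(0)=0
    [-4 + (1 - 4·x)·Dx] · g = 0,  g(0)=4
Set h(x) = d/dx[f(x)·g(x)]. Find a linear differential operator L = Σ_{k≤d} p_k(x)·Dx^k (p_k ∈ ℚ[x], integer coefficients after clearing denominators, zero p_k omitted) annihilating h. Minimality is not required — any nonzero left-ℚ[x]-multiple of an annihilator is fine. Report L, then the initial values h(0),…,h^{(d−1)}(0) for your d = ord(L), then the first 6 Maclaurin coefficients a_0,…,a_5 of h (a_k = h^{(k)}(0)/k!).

f: a_k = -1, 0, 8, 0, -32/3, 0, …
g: a_k = 4, 16, 64, 256, 1024, 4096, …
Sym-product of L_f,L_g gives L₀ (≤ ord 2).
h=h₀': d/dx-closure on L₀ ⇒ L.
L = (-16 - 128·x + 256·x^2) + (-8 + 32·x)·Dx + (1 - 8·x + 16·x^2)·Dx^2  (order 2).
h: a_k = -16, -64, -384, -6656/3, -33280/3, -796672/15, …
ICs: h(0) = -16, h′(0) = -64.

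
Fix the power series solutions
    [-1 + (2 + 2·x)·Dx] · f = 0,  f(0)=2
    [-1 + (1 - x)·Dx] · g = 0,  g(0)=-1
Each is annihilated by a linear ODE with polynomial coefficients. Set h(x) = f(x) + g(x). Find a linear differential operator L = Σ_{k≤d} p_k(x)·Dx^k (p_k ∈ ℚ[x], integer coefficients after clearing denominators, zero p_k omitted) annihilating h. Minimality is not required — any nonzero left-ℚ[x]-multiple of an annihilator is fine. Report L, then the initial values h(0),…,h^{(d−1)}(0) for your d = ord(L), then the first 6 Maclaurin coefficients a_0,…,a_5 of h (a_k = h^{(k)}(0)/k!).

f: a_k = 2, 1, -1/4, 1/8, -5/64, 7/128, …
g: a_k = -1, -1, -1, -1, -1, -1, …
L₀ := lclm(L_f,L_g); ord L₀ ≤ 1+1.
L = (5 + 3·x) + (-9 - 14·x - 9·x^2)·Dx + (2 + 6·x - 2·x^2 - 6·x^3)·Dx^2  (order 2).
h: a_k = 1, 0, -5/4, -7/8, -69/64, -121/128, …
ICs: h(0) = 1, h′(0) = 0.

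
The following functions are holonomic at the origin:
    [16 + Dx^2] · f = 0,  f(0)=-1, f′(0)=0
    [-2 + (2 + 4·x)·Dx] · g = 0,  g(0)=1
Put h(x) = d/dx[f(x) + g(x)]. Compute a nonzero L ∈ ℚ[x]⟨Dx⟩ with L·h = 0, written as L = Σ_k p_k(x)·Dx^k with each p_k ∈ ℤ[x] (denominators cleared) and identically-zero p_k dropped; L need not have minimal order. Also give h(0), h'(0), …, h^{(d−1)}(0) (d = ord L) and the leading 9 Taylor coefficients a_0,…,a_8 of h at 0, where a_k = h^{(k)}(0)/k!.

f: a_k = -1, 0, 8, 0, -32/3, 0, 256/45, 0, -512/315, …
g: a_k = 1, 1, -1/2, 1/2, -5/8, 7/8, -21/16, 33/16, -429/128, …
Weyl lclm of L_f,L_g ⇒ L₀ (ord ≤ 3).
Differentiate: ansatz ord ≤ ord L₀ ⇒ L.
L = (-496 - 1024·x - 1024·x^2) + (-304 - 1632·x - 3072·x^2 - 2048·x^3)·Dx + (-31 - 64·x - 64·x^2)·Dx^2 + (-19 - 102·x - 192·x^2 - 128·x^3)·Dx^3  (order 3).
h: a_k = 1, 15, 3/2, -271/6, 35/8, 3151/120, 231/16, -200671/5040, 6435/128, …
ICs: h(0) = 1, h′(0) = 15, h′′(0) = 3.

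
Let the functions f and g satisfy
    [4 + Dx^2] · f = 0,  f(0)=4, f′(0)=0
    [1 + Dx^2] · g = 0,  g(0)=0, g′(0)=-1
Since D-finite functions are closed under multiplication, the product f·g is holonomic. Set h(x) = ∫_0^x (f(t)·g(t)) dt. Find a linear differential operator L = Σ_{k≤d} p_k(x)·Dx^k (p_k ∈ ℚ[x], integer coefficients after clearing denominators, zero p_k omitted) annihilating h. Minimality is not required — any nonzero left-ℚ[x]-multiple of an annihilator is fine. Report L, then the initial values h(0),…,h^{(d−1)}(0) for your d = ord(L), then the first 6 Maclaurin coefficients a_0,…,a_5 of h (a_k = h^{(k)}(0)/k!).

L = 9·Dx + 10·Dx^3 + Dx^5  (order 5).
h: a_k = 0, 0, -2, 0, 13/6, 0, …
ICs: h(0) = 0, h′(0) = 0, h′′(0) = -4, h′′′(0) = 0, h′′′′(0) = 52.

f: a_k = 4, 0, -8, 0, 8/3, 0, …
g: a_k = 0, -1, 0, 1/6, 0, -1/120, …
f·g: L₀ = L_f ⊗_s L_g, ord ≤ 2·2.
∫: right-multiply L₀ by Dx.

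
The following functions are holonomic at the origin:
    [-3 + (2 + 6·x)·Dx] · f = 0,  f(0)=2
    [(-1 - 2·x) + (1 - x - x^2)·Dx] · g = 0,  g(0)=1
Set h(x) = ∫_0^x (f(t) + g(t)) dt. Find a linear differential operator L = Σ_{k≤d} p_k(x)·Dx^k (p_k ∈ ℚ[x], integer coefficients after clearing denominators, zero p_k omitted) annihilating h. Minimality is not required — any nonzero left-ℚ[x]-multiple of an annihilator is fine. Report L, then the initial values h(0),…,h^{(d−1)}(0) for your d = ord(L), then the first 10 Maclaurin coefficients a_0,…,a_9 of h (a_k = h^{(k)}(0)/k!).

L = (33 + 117·x + 117·x^2 + 90·x^3)·Dx + (-25 - 102·x - 303·x^2 - 378·x^3 - 225·x^4)·Dx^2 + (-2 + 22·x + 90·x^2 - 38·x^3 - 198·x^4 - 90·x^5)·Dx^3  (order 3).
h: a_k = 0, 3, 2, -1/12, 51/32, -17/64, 2725/768, -8653/3584, 93675/8192, -2257613/147456, …
ICs: h(0) = 0, h′(0) = 3, h′′(0) = 4.

f: a_k = 2, 3, -9/4, 27/8, -405/64, 1701/128, -15309/512, 72171/1024, -2814669/16384, 14073345/32768, …
g: a_k = 1, 1, 2, 3, 5, 8, 13, 21, 34, 55, …
h₀=f+g: left-lcm gives L₀, ord ≤ 2.
h=∫₀ˣh₀: take L = L₀·Dx.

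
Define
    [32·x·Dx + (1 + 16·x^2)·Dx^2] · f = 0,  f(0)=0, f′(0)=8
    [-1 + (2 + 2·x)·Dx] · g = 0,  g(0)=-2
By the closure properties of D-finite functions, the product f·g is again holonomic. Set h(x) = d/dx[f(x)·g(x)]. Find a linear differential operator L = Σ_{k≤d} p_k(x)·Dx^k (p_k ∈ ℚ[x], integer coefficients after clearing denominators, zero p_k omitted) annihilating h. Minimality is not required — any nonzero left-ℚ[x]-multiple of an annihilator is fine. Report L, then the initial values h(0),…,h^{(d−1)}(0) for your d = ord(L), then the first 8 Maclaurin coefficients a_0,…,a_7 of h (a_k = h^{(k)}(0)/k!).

f: a_k = 0, 8, 0, -128/3, 0, 2048/5, 0, -32768/7, …
g: a_k = -2, -1, 1/4, -1/8, 5/64, -7/128, 21/512, -33/1024, …
Sym-product of L_f,L_g gives L₀ (≤ ord 2).
h=h₀': d/dx-closure on L₀ ⇒ L.
L = (125 + 640·x - 5728·x^2 - 6144·x^3 - 768·x^4) + (268 + 1164·x - 10368·x^2 - 29696·x^3 - 21504·x^4 - 3072·x^5)·Dx + (12 - 232·x - 372·x^2 - 4096·x^3 - 9088·x^4 - 6144·x^5 - 1024·x^6)·Dx^2  (order 2).
h: a_k = -16, -16, 262, 500/3, -99509/24, -97129/40, 63582493/960, 62254327/1680, …
ICs: h(0) = -16, h′(0) = -16.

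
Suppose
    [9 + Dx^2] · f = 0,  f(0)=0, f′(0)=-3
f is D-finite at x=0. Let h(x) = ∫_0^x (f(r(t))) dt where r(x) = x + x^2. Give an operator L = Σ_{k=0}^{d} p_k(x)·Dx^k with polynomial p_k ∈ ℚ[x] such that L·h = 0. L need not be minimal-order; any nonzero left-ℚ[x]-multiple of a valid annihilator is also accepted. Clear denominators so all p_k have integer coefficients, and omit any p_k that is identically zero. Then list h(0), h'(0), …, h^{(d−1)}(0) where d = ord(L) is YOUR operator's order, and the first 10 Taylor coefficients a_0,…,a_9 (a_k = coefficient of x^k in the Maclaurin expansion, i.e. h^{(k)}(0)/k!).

f: a_k = 0, -3, 0, 9/2, 0, -81/40, 0, 243/560, 0, -243/4480, …
L₀ from L_f via x↦r, Dx↦r'^{-1}Dx.
h=∫h₀ ⇒ L = L₀·Dx.
L = (9 + 54·x + 108·x^2 + 72·x^3)·Dx - 2·Dx^2 + (1 + 2·x)·Dx^3  (order 3).
h: a_k = 0, 0, -3/2, -1, 9/8, 27/10, 153/80, -45/56, -11097/4480, -153/80, …
ICs: h(0) = 0, h′(0) = 0, h′′(0) = -3.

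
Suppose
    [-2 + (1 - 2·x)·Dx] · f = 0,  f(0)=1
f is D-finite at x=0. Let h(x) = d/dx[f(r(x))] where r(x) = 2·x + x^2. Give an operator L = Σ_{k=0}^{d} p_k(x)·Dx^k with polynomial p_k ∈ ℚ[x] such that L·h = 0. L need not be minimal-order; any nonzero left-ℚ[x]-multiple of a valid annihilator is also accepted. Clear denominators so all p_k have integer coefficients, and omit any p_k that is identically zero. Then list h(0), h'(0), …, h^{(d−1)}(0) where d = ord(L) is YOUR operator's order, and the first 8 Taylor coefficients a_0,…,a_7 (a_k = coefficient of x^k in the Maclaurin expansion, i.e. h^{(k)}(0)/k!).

L = (9 + 12·x + 6·x^2) + (-1 + 3·x + 6·x^2 + 2·x^3)·Dx  (order 1).
h: a_k = 4, 36, 240, 1424, 7920, 42288, 219520, 1116288, …
ICs: h(0) = 4.

f: a_k = 1, 2, 4, 8, 16, 32, 64, 128, …
h₀=f(r): pull back L_f along r ⇒ L₀.
h=h₀': d/dx-closure on L₀ ⇒ L.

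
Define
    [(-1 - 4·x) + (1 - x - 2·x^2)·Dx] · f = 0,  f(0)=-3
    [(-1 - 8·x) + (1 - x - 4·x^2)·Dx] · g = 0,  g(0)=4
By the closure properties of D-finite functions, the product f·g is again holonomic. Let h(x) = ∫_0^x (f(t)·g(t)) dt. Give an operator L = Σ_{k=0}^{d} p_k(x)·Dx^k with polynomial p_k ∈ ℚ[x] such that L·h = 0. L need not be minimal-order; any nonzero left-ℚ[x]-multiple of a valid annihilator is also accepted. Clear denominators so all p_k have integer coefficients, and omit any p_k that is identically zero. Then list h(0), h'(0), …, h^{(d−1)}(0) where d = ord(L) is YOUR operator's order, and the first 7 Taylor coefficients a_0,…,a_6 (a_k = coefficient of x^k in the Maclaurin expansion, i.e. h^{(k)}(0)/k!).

f: a_k = -3, -3, -9, -15, -33, -63, -129, …
g: a_k = 4, 4, 20, 36, 116, 260, 724, …
f·g: L₀ = L_f ⊗_s L_g, ord ≤ 1·1.
h=∫h₀ ⇒ L = L₀·Dx.
L = (-2 - 10·x + 18·x^2 + 32·x^3)·Dx + (1 - 2·x - 5·x^2 + 6·x^3 + 8·x^4)·Dx^2  (order 2).
h: a_k = 0, -12, -12, -36, -66, -828/5, -356, …
ICs: h(0) = 0, h′(0) = -12.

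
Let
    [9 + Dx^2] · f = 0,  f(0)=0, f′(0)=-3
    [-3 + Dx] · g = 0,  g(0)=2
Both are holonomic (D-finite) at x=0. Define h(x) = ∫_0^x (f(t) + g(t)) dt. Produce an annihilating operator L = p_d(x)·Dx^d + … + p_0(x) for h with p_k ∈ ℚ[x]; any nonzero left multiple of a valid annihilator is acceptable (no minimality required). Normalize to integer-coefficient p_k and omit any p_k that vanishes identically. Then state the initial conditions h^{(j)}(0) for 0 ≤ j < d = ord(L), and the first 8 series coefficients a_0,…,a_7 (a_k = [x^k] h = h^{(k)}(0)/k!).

f: a_k = 0, -3, 0, 9/2, 0, -81/40, 0, 243/560, …
g: a_k = 2, 6, 9, 9, 27/4, 81/20, 81/40, 243/280, …
L₀ := lclm(L_f,L_g); ord L₀ ≤ 2+1.
h=∫₀ˣh₀: take L = L₀·Dx.
L = -27·Dx + 9·Dx^2 - 3·Dx^3 + Dx^4  (order 4).
h: a_k = 0, 2, 3/2, 3, 27/8, 27/20, 27/80, 81/280, …
ICs: h(0) = 0, h′(0) = 2, h′′(0) = 3, h′′′(0) = 18.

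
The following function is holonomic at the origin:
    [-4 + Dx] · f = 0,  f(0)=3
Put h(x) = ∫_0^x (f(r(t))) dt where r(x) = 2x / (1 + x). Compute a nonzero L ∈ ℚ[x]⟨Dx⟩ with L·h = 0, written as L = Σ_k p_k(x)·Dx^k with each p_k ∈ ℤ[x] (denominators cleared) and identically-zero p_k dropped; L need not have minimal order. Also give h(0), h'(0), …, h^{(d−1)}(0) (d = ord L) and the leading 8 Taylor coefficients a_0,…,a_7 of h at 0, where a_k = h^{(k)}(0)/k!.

L = -8·Dx + (1 + 2·x + x^2)·Dx^2  (order 2).
h: a_k = 0, 3, 12, 24, 22, 8/5, -44/5, 184/105, …
ICs: h(0) = 0, h′(0) = 3.

f: a_k = 3, 12, 24, 32, 32, 128/5, 256/15, 1024/105, …
Change of var in L_f (x↦r) gives L₀.
∫: right-multiply L₀ by Dx.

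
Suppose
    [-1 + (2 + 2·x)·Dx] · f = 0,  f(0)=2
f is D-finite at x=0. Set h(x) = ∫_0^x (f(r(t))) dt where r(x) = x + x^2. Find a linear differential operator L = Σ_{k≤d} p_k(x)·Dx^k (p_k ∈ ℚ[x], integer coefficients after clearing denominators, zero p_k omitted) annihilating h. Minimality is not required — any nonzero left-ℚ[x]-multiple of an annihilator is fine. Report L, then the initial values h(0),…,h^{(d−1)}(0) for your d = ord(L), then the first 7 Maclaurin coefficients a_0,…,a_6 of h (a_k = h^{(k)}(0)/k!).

L = (-1 - 2·x)·Dx + (2 + 2·x + 2·x^2)·Dx^2  (order 2).
h: a_k = 0, 2, 1/2, 1/4, -3/32, 3/320, 5/256, …
ICs: h(0) = 0, h′(0) = 2.

f: a_k = 2, 1, -1/4, 1/8, -5/64, 7/128, -21/512, …
L₀ from L_f via x↦r, Dx↦r'^{-1}Dx.
Integrate: L := L₀·Dx.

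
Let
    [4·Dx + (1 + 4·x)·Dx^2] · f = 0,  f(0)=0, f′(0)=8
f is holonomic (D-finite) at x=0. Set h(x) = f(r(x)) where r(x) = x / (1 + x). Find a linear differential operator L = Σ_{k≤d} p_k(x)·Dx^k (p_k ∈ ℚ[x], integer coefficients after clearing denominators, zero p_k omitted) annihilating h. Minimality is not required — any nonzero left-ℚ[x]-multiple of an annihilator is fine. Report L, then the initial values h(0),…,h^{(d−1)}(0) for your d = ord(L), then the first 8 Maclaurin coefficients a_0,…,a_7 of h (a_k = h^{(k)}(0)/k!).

f: a_k = 0, 8, -16, 128/3, -128, 2048/5, -4096/3, 32768/7, …
h₀=f(r): pull back L_f along r ⇒ L₀.
L = (6 + 10·x)·Dx + (1 + 6·x + 5·x^2)·Dx^2  (order 2).
h: a_k = 0, 8, -24, 248/3, -312, 6248/5, -5208, 156248/7, …
ICs: h(0) = 0, h′(0) = 8.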